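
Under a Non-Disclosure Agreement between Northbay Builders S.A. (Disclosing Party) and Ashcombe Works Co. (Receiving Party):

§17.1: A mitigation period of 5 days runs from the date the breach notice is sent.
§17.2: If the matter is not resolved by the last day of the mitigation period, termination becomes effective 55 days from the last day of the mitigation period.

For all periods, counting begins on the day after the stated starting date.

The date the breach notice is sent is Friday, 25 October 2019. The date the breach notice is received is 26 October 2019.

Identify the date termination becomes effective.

Adding 5 calendar days to 25 October 2019 gives 30 October 2019, which is the last day of the mitigation period.
Adding 55 calendar days to 30 October 2019 gives 24 December 2019, which is the date termination becomes effective.

24 December 2019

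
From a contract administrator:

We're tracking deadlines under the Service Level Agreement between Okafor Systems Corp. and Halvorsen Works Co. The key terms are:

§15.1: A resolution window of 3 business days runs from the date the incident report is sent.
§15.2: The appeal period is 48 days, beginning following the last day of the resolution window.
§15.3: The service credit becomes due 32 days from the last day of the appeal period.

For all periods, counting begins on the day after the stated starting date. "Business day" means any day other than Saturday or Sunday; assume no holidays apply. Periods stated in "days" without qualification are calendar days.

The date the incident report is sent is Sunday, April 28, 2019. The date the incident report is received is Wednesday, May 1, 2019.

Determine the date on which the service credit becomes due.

July 20, 2019

The last day of the resolution window: 3 business days after Sunday, April 28, 2019, skipping weekends — Apr 29, Apr 30, May 1 — lands on Wednesday, May 1, 2019.
Adding 48 calendar days to May 1, 2019 gives June 18, 2019, which is the last day of the appeal period.
Adding 32 calendar days to June 18, 2019 gives July 20, 2019, which is the date on which the service credit becomes due.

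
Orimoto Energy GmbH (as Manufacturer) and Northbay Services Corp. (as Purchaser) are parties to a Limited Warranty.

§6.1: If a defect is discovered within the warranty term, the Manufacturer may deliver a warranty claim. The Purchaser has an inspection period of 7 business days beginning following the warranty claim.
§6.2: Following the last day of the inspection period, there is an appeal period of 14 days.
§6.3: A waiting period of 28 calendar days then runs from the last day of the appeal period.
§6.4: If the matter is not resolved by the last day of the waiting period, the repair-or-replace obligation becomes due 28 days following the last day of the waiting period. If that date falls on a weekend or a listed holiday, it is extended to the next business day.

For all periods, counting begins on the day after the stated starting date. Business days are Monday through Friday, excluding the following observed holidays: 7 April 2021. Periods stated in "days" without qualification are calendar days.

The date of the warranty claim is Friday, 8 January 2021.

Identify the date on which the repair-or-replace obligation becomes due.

30 March 2021

The last day of the inspection period: 7 business days after Friday, 8 January 2021, skipping weekends — Jan 11, Jan 12, Jan 13, Jan 14, Jan 15, Jan 18, Jan 19 — lands on Tuesday, 19 January 2021.
The last day of the appeal period: 14 calendar days after 19 January 2021 is 2 February 2021.
The last day of the waiting period: 2 February 2021 + 28 days = 2 March 2021.
The date on which the repair-or-replace obligation becomes due: 2 March 2021 + 28 days = 30 March 2021. 30 March 2021 is a Tuesday and is not a listed holiday, so no roll-forward applies.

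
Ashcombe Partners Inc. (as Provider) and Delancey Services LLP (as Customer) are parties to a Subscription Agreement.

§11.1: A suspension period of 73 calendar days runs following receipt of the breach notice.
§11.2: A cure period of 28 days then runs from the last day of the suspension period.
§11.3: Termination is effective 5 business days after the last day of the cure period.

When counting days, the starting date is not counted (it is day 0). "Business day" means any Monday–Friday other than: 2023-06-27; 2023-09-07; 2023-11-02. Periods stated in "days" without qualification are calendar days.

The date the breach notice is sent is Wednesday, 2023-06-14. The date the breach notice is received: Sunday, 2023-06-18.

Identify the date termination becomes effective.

2023-10-04

The last day of the suspension period: 73 calendar days after 2023-06-18 is 2023-08-30.
Adding 28 calendar days to 2023-08-30 gives 2023-09-27, which is the last day of the cure period.
The date termination becomes effective: 5 business days after Wednesday, 2023-09-27, skipping weekends — Sep 28, Sep 29, Oct 2, Oct 3, Oct 4 — lands on Wednesday, 2023-10-04.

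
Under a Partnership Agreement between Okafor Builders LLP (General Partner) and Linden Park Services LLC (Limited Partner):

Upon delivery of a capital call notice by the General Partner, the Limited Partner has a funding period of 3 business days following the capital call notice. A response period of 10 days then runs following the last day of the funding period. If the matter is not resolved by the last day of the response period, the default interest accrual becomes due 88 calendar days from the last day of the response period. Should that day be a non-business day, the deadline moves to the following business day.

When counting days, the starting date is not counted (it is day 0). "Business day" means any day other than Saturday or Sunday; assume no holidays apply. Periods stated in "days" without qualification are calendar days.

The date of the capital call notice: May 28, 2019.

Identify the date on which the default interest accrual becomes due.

The last day of the funding period: counting 3 business days from Tuesday, May 28, 2019 (May 29, May 30, May 31, skipping weekends) reaches Friday, May 31, 2019.
Adding 10 calendar days to May 31, 2019 gives Jun 10, 2019, which is the last day of the response period.
Adding 88 calendar days to Jun 10, 2019 gives Sep 6, 2019, which is the date on which the default interest accrual becomes due. Sep 6, 2019 is a Friday, so no roll-forward applies.

Sep 6, 2019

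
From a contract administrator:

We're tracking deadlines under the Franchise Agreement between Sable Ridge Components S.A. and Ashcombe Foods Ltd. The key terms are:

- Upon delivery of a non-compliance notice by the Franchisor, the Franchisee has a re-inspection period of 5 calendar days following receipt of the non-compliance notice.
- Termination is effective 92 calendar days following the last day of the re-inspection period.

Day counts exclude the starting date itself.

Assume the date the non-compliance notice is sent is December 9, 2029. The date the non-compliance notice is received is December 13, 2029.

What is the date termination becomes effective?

The last day of the re-inspection period: December 13, 2029 + 5 days = December 18, 2029.
Adding 92 calendar days to December 18, 2029 gives March 20, 2030, which is the date termination becomes effective.

March 20, 2030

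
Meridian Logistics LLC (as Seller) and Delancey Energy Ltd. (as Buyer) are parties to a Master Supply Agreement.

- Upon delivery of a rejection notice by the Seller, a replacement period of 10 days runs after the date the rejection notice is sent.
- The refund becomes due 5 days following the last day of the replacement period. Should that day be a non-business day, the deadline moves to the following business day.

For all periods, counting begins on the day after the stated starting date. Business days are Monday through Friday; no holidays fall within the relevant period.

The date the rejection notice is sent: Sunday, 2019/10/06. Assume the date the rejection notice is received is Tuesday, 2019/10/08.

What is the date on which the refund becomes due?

2019/10/21

The last day of the replacement period: 10 calendar days after 2019/10/06 is 2019/10/16.
The date on which the refund becomes due: 5 calendar days after 2019/10/16 is 2019/10/21. 2019/10/21 is a Monday, so no roll-forward applies.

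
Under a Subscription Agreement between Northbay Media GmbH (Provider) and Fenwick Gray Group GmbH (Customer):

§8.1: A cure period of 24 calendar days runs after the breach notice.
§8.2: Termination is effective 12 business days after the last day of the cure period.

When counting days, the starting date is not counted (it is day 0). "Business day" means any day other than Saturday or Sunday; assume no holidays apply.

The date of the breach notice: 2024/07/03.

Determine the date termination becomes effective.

2024/08/13

The last day of the cure period: 24 calendar days after 2024/07/03 is 2024/07/27.
The date termination becomes effective: 12 business days after Saturday, 2024/07/27, skipping weekends — Jul 29, Jul 30, Jul 31, Aug 1, …, Aug 9, Aug 12, Aug 13 — lands on Tuesday, 2024/08/13.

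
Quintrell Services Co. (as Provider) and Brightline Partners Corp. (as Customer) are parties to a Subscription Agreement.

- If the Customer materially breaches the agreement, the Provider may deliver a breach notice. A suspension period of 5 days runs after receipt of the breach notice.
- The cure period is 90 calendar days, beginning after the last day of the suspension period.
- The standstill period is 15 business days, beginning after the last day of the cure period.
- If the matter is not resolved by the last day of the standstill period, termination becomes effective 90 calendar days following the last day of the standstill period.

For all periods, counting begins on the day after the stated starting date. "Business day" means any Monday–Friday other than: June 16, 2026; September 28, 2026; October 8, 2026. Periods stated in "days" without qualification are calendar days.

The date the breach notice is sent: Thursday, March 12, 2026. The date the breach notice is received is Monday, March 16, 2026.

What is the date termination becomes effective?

October 8, 2026

Adding 5 calendar days to March 16, 2026 gives March 21, 2026, which is the last day of the suspension period.
The last day of the cure period: 90 calendar days after March 21, 2026 is June 19, 2026.
The last day of the standstill period: counting 15 business days from Friday, June 19, 2026 (Jun 22, Jun 23, Jun 24, Jun 25, …, Jul 8, Jul 9, Jul 10, skipping weekends) reaches Friday, July 10, 2026.
The date termination becomes effective: July 10, 2026 + 90 days = October 8, 2026.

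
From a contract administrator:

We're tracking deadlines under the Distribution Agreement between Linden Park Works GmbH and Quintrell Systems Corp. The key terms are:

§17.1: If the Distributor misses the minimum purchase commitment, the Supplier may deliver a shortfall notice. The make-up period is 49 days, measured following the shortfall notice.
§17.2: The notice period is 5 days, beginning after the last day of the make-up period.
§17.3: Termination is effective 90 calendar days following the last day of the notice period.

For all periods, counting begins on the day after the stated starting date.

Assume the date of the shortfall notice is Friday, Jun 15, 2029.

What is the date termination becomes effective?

Nov 6, 2029

The last day of the make-up period: 49 calendar days after Jun 15, 2029 is Aug 3, 2029.
The last day of the notice period: Aug 3, 2029 + 5 days = Aug 8, 2029.
Adding 90 calendar days to Aug 8, 2029 gives Nov 6, 2029, which is the date termination becomes effective.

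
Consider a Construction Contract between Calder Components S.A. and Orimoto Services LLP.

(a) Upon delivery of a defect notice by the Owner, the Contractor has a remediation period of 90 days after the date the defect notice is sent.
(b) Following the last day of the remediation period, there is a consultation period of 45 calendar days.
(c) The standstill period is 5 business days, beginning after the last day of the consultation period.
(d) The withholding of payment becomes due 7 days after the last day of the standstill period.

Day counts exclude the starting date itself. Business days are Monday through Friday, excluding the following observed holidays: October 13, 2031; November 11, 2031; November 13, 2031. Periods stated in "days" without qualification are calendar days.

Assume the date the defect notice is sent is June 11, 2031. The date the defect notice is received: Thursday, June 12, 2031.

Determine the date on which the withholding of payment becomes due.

The last day of the remediation period: June 11, 2031 + 90 days = September 9, 2031.
Adding 45 calendar days to September 9, 2031 gives October 24, 2031, which is the last day of the consultation period.
The last day of the standstill period: 5 business days after Friday, October 24, 2031, skipping weekends — Oct 27, Oct 28, Oct 29, Oct 30, Oct 31 — lands on Friday, October 31, 2031.
Adding 7 calendar days to October 31, 2031 gives November 7, 2031, which is the date on which the withholding of payment becomes due.

November 7, 2031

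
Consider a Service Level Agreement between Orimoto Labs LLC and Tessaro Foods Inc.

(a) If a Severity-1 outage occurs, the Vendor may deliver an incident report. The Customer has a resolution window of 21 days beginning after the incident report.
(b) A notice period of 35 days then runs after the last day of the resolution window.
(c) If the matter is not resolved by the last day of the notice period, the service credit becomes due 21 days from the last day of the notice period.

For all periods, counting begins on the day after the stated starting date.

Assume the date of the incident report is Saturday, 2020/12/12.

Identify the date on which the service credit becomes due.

Adding 21 calendar days to 2020/12/12 gives 2021/01/02, which is the last day of the resolution window.
The last day of the notice period: 2021/01/02 + 35 days = 2021/02/06.
The date on which the service credit becomes due: 2021/02/06 + 21 days = 2021/02/27.

2021/02/27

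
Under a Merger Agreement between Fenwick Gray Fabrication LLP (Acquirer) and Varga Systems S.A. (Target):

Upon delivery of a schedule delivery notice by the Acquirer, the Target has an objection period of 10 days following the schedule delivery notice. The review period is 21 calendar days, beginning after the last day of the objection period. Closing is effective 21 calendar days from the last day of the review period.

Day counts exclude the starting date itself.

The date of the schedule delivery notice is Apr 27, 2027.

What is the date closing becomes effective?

Adding 10 calendar days to Apr 27, 2027 gives May 7, 2027, which is the last day of the objection period.
The last day of the review period: 21 calendar days after May 7, 2027 is May 28, 2027.
The date closing becomes effective: 21 calendar days after May 28, 2027 is Jun 18, 2027.

Jun 18, 2027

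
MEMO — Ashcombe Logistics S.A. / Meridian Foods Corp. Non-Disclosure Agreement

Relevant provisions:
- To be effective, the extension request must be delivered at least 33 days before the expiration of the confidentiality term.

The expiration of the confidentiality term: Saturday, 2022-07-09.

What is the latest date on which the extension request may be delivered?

2022-06-06

Counting back 33 calendar days from 2022-07-09 gives 2022-06-06.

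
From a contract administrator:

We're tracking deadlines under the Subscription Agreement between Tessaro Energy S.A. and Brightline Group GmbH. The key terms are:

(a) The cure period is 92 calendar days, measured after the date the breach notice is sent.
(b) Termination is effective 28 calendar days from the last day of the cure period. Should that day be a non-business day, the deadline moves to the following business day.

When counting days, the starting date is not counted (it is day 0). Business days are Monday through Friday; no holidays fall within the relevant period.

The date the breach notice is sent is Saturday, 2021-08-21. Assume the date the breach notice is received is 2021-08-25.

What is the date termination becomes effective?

2021-12-20

The last day of the cure period: 2021-08-21 + 92 days = 2021-11-21.
The date termination becomes effective: 28 calendar days after 2021-11-21 is 2021-12-19. That falls on a Sunday, so it rolls to the next business day, Monday, 2021-12-20.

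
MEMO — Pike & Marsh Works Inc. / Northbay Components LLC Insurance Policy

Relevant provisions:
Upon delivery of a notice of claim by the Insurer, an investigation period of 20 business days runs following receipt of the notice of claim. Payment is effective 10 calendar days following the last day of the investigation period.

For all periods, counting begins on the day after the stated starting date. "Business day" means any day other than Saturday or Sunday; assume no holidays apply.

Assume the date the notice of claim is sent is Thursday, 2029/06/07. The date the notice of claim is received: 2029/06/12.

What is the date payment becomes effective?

From Tuesday, 2029/06/12, 20 business days (Jun 13, Jun 14, Jun 15, Jun 18, …, Jul 6, Jul 9, Jul 10, skipping weekends) brings us to Tuesday, 2029/07/10, which is the last day of the investigation period.
Adding 10 calendar days to 2029/07/10 gives 2029/07/20, which is the date payment becomes effective.

2029/07/20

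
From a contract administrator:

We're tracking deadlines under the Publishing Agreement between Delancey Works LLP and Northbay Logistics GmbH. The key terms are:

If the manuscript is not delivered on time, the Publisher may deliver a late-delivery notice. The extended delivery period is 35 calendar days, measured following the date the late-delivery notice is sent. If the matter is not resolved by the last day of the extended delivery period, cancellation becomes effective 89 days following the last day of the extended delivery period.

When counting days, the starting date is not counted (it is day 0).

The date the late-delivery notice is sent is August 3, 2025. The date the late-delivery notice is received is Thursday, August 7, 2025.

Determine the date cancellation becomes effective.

The last day of the extended delivery period: 35 calendar days after August 3, 2025 is September 7, 2025.
The date cancellation becomes effective: 89 calendar days after September 7, 2025 is December 5, 2025.

December 5, 2025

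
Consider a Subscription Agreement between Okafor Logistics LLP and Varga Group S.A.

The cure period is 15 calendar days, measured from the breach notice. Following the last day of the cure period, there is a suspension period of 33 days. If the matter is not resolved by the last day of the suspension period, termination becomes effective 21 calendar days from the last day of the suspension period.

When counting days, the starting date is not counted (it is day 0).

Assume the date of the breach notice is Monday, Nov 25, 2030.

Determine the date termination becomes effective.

Feb 2, 2031

The last day of the cure period: 15 calendar days after Nov 25, 2030 is Dec 10, 2030.
The last day of the suspension period: 33 calendar days after Dec 10, 2030 is Jan 12, 2031.
The date termination becomes effective: 21 calendar days after Jan 12, 2031 is Feb 2, 2031.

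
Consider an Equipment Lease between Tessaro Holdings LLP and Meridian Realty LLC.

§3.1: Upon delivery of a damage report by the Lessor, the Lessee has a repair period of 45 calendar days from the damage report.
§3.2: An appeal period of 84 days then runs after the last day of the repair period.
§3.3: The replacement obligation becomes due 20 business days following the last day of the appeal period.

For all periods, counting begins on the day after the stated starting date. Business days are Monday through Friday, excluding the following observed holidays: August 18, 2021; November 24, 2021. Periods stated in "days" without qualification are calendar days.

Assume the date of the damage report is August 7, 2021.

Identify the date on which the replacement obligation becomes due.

January 11, 2022

Adding 45 calendar days to August 7, 2021 gives September 21, 2021, which is the last day of the repair period.
Adding 84 calendar days to September 21, 2021 gives December 14, 2021, which is the last day of the appeal period.
From Tuesday, December 14, 2021, 20 business days (Dec 15, Dec 16, Dec 17, Dec 20, …, Jan 7, Jan 10, Jan 11, skipping weekends) brings us to Tuesday, January 11, 2022, which is the date on which the replacement obligation becomes due.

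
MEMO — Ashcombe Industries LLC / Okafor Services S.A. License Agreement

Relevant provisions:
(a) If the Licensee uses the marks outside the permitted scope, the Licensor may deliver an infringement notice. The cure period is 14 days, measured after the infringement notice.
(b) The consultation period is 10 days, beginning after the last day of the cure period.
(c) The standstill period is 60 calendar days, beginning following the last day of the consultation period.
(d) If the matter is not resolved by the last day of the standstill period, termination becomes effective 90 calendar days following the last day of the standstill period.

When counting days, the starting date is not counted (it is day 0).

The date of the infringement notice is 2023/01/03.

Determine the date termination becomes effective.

The last day of the cure period: 14 calendar days after 2023/01/03 is 2023/01/17.
The last day of the consultation period: 10 calendar days after 2023/01/17 is 2023/01/27.
The last day of the standstill period: 60 calendar days after 2023/01/27 is 2023/03/28.
Adding 90 calendar days to 2023/03/28 gives 2023/06/26, which is the date termination becomes effective.

2023/06/26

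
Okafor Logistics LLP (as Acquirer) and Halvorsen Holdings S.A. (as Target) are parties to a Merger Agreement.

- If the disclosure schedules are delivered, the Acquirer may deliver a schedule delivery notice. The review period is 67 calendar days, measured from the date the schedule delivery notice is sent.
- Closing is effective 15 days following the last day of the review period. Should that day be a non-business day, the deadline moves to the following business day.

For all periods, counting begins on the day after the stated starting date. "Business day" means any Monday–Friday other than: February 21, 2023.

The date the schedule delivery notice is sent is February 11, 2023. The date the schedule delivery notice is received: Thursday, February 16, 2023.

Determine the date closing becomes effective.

May 4, 2023

Adding 67 calendar days to February 11, 2023 gives April 19, 2023, which is the last day of the review period.
Adding 15 calendar days to April 19, 2023 gives May 4, 2023, which is the date closing becomes effective. May 4, 2023 is a Thursday and is not a listed holiday, so no roll-forward applies.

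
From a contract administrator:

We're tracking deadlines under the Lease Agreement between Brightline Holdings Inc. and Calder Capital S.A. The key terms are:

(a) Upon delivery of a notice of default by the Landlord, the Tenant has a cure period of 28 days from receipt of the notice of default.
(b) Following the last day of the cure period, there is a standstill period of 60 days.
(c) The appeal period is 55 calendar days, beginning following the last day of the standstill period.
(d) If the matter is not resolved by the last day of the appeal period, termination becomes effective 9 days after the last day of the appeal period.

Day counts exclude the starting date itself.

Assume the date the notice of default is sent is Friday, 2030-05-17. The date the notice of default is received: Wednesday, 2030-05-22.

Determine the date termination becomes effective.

2030-10-21

Adding 28 calendar days to 2030-05-22 gives 2030-06-19, which is the last day of the cure period.
The last day of the standstill period: 2030-06-19 + 60 days = 2030-08-18.
The last day of the appeal period: 55 calendar days after 2030-08-18 is 2030-10-12.
The date termination becomes effective: 2030-10-12 + 9 days = 2030-10-21.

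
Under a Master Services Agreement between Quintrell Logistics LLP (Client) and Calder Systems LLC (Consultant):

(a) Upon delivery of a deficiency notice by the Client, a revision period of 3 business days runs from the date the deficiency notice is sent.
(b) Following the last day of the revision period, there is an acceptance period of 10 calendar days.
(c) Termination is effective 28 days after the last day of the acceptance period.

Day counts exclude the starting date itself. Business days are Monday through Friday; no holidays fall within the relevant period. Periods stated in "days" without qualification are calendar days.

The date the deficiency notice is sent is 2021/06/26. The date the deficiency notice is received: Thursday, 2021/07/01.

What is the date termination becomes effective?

2021/08/07

The last day of the revision period: 3 business days after Saturday, 2021/06/26, skipping weekends — Jun 28, Jun 29, Jun 30 — lands on Wednesday, 2021/06/30.
Adding 10 calendar days to 2021/06/30 gives 2021/07/10, which is the last day of the acceptance period.
Adding 28 calendar days to 2021/07/10 gives 2021/08/07, which is the date termination becomes effective.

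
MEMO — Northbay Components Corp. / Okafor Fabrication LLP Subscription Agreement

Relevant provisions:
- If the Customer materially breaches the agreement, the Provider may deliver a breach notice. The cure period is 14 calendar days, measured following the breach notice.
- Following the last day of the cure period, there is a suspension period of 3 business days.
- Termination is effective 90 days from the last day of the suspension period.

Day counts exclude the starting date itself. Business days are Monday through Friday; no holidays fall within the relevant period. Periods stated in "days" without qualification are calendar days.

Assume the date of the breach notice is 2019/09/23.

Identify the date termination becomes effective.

The last day of the cure period: 14 calendar days after 2019/09/23 is 2019/10/07.
The last day of the suspension period: counting 3 business days from Monday, 2019/10/07 (Oct 8, Oct 9, Oct 10, skipping weekends) reaches Thursday, 2019/10/10.
The date termination becomes effective: 90 calendar days after 2019/10/10 is 2020/01/08.

2020/01/08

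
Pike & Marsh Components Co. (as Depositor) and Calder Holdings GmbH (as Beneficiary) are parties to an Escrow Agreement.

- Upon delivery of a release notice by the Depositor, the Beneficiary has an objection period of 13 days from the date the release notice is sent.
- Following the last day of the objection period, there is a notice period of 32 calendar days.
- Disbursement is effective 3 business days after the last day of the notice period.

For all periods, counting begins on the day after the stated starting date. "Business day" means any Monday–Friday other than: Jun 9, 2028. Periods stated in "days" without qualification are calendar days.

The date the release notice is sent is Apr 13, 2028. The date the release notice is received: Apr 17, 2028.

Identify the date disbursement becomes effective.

Adding 13 calendar days to Apr 13, 2028 gives Apr 26, 2028, which is the last day of the objection period.
The last day of the notice period: Apr 26, 2028 + 32 days = May 28, 2028.
From Sunday, May 28, 2028, 3 business days (May 29, May 30, May 31, skipping weekends) brings us to Wednesday, May 31, 2028, which is the date disbursement becomes effective.

May 31, 2028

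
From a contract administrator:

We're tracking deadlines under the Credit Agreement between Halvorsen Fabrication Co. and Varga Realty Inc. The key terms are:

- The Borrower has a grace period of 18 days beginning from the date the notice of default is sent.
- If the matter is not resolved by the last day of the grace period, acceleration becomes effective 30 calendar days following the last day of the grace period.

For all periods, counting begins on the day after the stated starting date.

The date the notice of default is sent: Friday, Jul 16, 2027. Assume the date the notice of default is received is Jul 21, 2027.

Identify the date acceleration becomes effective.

Sep 2, 2027

The last day of the grace period: Jul 16, 2027 + 18 days = Aug 3, 2027.
The date acceleration becomes effective: Aug 3, 2027 + 30 days = Sep 2, 2027.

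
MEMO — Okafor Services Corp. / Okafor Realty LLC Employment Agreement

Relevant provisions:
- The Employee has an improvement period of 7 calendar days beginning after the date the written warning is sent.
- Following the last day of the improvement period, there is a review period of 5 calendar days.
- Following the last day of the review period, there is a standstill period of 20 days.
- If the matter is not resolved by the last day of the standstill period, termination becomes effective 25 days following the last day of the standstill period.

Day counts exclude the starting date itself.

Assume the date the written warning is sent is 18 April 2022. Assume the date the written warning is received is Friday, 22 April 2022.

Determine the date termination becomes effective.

The last day of the improvement period: 7 calendar days after 18 April 2022 is 25 April 2022.
The last day of the review period: 5 calendar days after 25 April 2022 is 30 April 2022.
The last day of the standstill period: 30 April 2022 + 20 days = 20 May 2022.
The date termination becomes effective: 20 May 2022 + 25 days = 14 June 2022.

14 June 2022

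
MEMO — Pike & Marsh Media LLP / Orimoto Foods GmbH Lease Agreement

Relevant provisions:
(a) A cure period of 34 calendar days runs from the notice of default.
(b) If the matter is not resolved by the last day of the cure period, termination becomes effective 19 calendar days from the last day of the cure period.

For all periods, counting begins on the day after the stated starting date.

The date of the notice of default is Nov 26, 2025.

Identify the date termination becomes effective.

Jan 18, 2026

The last day of the cure period: 34 calendar days after Nov 26, 2025 is Dec 30, 2025.
Adding 19 calendar days to Dec 30, 2025 gives Jan 18, 2026, which is the date termination becomes effective.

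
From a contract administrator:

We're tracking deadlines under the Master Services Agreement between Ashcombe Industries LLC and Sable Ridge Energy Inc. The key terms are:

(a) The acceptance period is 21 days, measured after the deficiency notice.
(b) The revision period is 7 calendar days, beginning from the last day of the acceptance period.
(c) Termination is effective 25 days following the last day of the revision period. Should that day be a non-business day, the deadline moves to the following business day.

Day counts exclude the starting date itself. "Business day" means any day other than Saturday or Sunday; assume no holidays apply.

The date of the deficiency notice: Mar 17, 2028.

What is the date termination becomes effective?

The last day of the acceptance period: Mar 17, 2028 + 21 days = Apr 7, 2028.
The last day of the revision period: 7 calendar days after Apr 7, 2028 is Apr 14, 2028.
The date termination becomes effective: Apr 14, 2028 + 25 days = May 9, 2028. May 9, 2028 is a Tuesday, so no roll-forward applies.

May 9, 2028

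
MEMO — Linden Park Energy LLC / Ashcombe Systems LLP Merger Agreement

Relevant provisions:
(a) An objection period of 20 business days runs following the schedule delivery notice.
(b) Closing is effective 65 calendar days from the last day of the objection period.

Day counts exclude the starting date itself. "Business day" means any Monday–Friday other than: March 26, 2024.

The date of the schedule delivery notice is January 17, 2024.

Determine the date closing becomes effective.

April 19, 2024

The last day of the objection period: counting 20 business days from Wednesday, January 17, 2024 (Jan 18, Jan 19, Jan 22, Jan 23, …, Feb 12, Feb 13, Feb 14, skipping weekends) reaches Wednesday, February 14, 2024.
The date closing becomes effective: February 14, 2024 + 65 days = April 19, 2024.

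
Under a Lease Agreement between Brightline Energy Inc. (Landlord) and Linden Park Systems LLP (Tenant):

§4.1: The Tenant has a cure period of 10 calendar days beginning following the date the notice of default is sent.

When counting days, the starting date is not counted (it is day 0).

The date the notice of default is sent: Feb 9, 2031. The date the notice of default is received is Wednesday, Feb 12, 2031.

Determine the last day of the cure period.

Feb 19, 2031

The last day of the cure period: 10 calendar days after Feb 9, 2031 is Feb 19, 2031.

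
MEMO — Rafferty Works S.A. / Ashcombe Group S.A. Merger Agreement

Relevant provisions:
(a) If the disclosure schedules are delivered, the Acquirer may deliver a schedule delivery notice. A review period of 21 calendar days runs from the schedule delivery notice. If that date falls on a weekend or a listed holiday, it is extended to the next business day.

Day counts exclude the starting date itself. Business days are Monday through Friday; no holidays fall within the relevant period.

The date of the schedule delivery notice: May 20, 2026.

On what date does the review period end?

Jun 10, 2026

Adding 21 calendar days to May 20, 2026 gives Jun 10, 2026, which is the last day of the review period. Jun 10, 2026 is a Wednesday, so no roll-forward applies.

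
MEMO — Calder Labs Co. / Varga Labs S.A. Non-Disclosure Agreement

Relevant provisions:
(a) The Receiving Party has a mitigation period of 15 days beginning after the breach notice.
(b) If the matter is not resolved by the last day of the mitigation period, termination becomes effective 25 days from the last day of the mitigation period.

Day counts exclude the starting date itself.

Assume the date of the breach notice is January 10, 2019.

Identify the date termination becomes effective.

February 19, 2019

The last day of the mitigation period: January 10, 2019 + 15 days = January 25, 2019.
The date termination becomes effective: January 25, 2019 + 25 days = February 19, 2019.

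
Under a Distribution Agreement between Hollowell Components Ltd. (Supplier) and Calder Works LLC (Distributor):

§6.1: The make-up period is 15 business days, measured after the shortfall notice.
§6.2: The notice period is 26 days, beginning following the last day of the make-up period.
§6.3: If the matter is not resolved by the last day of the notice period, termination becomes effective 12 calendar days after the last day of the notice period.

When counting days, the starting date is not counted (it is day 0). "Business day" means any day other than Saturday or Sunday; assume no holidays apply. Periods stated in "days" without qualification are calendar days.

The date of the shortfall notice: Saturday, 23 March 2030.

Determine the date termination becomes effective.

20 May 2030

The last day of the make-up period: counting 15 business days from Saturday, 23 March 2030 (Mar 25, Mar 26, Mar 27, Mar 28, …, Apr 10, Apr 11, Apr 12, skipping weekends) reaches Friday, 12 April 2030.
The last day of the notice period: 12 April 2030 + 26 days = 8 May 2030.
The date termination becomes effective: 12 calendar days after 8 May 2030 is 20 May 2030.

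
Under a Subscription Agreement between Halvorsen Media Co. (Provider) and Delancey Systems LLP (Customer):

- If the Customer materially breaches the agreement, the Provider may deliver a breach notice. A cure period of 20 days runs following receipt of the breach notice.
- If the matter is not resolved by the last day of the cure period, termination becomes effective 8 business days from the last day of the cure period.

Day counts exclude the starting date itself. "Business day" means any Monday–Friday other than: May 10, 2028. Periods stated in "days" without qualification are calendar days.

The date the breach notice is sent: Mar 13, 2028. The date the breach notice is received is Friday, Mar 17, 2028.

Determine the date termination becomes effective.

Apr 18, 2028

The last day of the cure period: Mar 17, 2028 + 20 days = Apr 6, 2028.
From Thursday, Apr 6, 2028, 8 business days (Apr 7, Apr 10, Apr 11, Apr 12, Apr 13, Apr 14, Apr 17, Apr 18, skipping weekends) brings us to Tuesday, Apr 18, 2028, which is the date termination becomes effective.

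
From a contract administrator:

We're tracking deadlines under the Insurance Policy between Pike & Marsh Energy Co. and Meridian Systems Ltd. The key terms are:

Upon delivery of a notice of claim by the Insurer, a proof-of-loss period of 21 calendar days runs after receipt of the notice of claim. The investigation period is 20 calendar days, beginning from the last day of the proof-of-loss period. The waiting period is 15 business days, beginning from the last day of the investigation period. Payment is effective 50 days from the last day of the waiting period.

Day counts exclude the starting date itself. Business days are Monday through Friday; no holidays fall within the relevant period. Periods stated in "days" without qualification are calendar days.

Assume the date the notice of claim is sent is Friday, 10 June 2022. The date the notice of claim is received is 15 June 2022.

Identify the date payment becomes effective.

5 October 2022

The last day of the proof-of-loss period: 21 calendar days after 15 June 2022 is 6 July 2022.
The last day of the investigation period: 6 July 2022 + 20 days = 26 July 2022.
The last day of the waiting period: 15 business days after Tuesday, 26 July 2022, skipping weekends — Jul 27, Jul 28, Jul 29, Aug 1, …, Aug 12, Aug 15, Aug 16 — lands on Tuesday, 16 August 2022.
Adding 50 calendar days to 16 August 2022 gives 5 October 2022, which is the date payment becomes effective.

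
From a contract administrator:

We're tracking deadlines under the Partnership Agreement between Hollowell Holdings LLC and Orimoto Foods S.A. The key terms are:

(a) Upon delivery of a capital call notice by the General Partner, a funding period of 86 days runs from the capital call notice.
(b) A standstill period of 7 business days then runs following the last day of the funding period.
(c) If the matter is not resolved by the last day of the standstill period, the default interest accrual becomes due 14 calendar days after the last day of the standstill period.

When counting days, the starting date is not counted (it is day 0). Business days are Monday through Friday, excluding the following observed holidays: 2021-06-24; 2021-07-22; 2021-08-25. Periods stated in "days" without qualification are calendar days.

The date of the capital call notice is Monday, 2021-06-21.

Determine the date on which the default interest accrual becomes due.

Adding 86 calendar days to 2021-06-21 gives 2021-09-15, which is the last day of the funding period.
The last day of the standstill period: counting 7 business days from Wednesday, 2021-09-15 (Sep 16, Sep 17, Sep 20, Sep 21, Sep 22, Sep 23, Sep 24, skipping weekends) reaches Friday, 2021-09-24.
Adding 14 calendar days to 2021-09-24 gives 2021-10-08, which is the date on which the default interest accrual becomes due.

2021-10-08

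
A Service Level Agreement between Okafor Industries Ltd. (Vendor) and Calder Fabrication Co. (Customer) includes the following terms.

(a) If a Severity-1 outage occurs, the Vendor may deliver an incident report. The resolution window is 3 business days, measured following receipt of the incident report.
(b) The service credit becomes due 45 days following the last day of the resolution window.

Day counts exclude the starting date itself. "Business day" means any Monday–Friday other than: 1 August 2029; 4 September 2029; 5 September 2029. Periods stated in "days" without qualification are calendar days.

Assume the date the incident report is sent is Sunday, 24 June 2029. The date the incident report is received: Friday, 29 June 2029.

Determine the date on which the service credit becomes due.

18 August 2029

The last day of the resolution window: 3 business days after Friday, 29 June 2029, skipping weekends — Jul 2, Jul 3, Jul 4 — lands on Wednesday, 4 July 2029.
Adding 45 calendar days to 4 July 2029 gives 18 August 2029, which is the date on which the service credit becomes due.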